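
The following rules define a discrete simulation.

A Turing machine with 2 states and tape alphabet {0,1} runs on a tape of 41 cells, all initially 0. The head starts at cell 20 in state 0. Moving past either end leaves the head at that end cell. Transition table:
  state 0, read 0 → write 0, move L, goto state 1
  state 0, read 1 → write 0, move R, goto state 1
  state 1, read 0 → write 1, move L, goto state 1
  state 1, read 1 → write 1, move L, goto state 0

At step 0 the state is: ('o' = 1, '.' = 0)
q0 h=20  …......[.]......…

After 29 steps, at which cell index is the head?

k=0  q0 h=20  …......[.]......…
k=1  q1 h=19  …......[.]......…
k=2  q1 h=18  …......[.]o.....…
k=3  q1 h=17  …......[.]oo....…
k=4  q1 h=16  …......[.]ooo...…
k=5  q1 h=15  …......[.]oooo..…
k=6  q1 h=14  …......[.]ooooo.…
k=7  q1 h=13  …......[.]oooooo…
k=8  q1 h=12  …......[.]oooooo…
k=9  q1 h=11  …......[.]oooooo…
k=10  q1 h=10  …......[.]oooooo…
k=11  q1 h= 9  …......[.]oooooo…
k=12  q1 h= 8  …......[.]oooooo…
k=13  q1 h= 7  …......[.]oooooo…
k=14  q1 h= 6  |......[.]oooooo…
k=15  q1 h= 5  |.....[.]oooooo…
k=16  q1 h= 4  |....[.]oooooo…
k=17  q1 h= 3  |...[.]oooooo…
k=18  q1 h= 2  |..[.]oooooo…
k=19  q1 h= 1  |.[.]oooooo…
k=20  q1 h= 0  |[.]oooooo…
k=21  q1 h= 0  |[o]oooooo…
k=22  q0 h= 0  |[o]oooooo…
k=23  q1 h= 1  |.[o]oooooo…
k=24  q0 h= 0  |[.]oooooo…
k=25  q1 h= 0  |[.]oooooo…
k=26  q1 h= 0  |[o]oooooo…
k=27  q0 h= 0  |[o]oooooo…
k=28  q1 h= 1  |.[o]oooooo…
k=29  q0 h= 0  |[.]oooooo…

0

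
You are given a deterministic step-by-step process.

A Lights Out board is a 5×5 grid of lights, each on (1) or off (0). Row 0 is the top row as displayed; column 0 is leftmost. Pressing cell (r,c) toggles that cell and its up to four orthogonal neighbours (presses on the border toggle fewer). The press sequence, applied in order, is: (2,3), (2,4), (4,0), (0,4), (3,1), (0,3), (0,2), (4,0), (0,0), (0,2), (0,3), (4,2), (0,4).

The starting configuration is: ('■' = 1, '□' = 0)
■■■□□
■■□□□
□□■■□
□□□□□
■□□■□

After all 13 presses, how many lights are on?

[0] ■■■□□
■■□□□
□□■■□
□□□□□
■□□■□
[1] ■■■□□
■■□■□
□□□□■
□□□■□
■□□■□
[2] ■■■□□
■■□■■
□□□■□
□□□■■
■□□■□
[3] ■■■□□
■■□■■
□□□■□
■□□■■
□■□■□
[4] ■■■■■
■■□■□
□□□■□
■□□■■
□■□■□
[5] ■■■■■
■■□■□
□■□■□
□■■■■
□□□■□
[6] ■■□□□
■■□□□
□■□■□
□■■■■
□□□■□
[7] ■□■■□
■■■□□
□■□■□
□■■■■
□□□■□
[8] ■□■■□
■■■□□
□■□■□
■■■■■
■■□■□
[9] □■■■□
□■■□□
□■□■□
■■■■■
■■□■□
[10] □□□□□
□■□□□
□■□■□
■■■■■
■■□■□
[11] □□■■■
□■□■□
□■□■□
■■■■■
■■□■□
[12] □□■■■
□■□■□
□■□■□
■■□■■
■□■□□
[13] □□■□□
□■□■■
□■□■□
■■□■■
■□■□□

12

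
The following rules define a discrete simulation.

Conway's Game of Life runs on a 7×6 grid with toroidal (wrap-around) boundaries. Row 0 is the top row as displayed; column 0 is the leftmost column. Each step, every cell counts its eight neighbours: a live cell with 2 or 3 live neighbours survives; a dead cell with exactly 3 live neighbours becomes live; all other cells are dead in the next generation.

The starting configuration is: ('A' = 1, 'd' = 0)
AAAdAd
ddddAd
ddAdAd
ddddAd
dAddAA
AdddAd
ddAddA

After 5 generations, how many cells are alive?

10

k=0  AAAdAd
ddddAd
ddAdAd
ddddAd
dAddAA
AdddAd
ddAddA
k=1  AAAdAd
ddAdAd
ddddAA
ddddAd
AddAAd
AAdAAd
ddAdAd
k=2  ddAdAd
AdAdAd
ddddAA
dddddd
AAAddd
AAdddd
ddddAd
k=3  dAddAd
dAddAd
dddAAA
AAdddA
AdAddd
AdAddA
dAdAdA
k=4  dAdAAA
AdAddd
dAAAdd
dAAAdd
ddAddd
ddAAAA
dAdAdA
k=5  dAdAdA
AddddA
Addddd
dddddd
dddddd
AAdddA
dAdddd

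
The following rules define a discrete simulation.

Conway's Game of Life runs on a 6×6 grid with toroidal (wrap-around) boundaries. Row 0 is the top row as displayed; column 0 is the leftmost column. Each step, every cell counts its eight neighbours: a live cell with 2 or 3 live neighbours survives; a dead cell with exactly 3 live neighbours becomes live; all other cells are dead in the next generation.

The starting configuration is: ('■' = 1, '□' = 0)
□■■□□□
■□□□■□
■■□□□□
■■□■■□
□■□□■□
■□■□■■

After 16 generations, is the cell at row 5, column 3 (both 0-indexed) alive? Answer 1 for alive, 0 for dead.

0

[0] □■■□□□
■□□□■□
■■□□□□
■■□■■□
□■□□■□
■□■□■■
[1] □□■□■□
■□■□□■
□□■■■□
□□□■■□
□□□□□□
■□■□■■
[2] □□■□■□
□□■□□■
□■■□□□
□□■□■□
□□□□□□
□■□□■■
[3] ■■■□■□
□□■□□□
□■■□□□
□■■■□□
□□□■■■
□□□■■■
[4] ■■■□■□
■□□□□□
□□□□□□
■■□□□□
■□□□□■
□■□□□□
[5] ■□■□□■
■□□□□■
■■□□□□
■■□□□■
□□□□□■
□□■□□□
[6] ■□□□□■
□□□□□□
□□□□□□
□■□□□■
□■□□□■
■■□□□■
[7] □■□□□■
□□□□□□
□□□□□□
□□□□□□
□■■□■■
□■□□■□
[8] ■□□□□□
□□□□□□
□□□□□□
□□□□□□
■■■■■■
□■□■■□
[9] □□□□□□
□□□□□□
□□□□□□
■■■■■■
■■□□□■
□□□□□□
[10] □□□□□□
□□□□□□
■■■■■■
□□■■■□
□□□■□□
■□□□□□
[11] □□□□□□
■■■■■■
■■□□□■
■□□□□□
□□■■■□
□□□□□□
[12] ■■■■■■
□□■■■□
□□□■□□
■□■■■□
□□□■□□
□□□■□□
[13] ■■□□□■
■□□□□□
□■□□□■
□□■□■□
□□□□□□
■■□□□■
[14] □□□□□□
□□□□□□
■■□□□■
□□□□□□
■■□□□■
□■□□□■
[15] □□□□□□
■□□□□□
■□□□□□
□□□□□□
□■□□□■
□■□□□■
[16] ■□□□□□
□□□□□□
□□□□□□
■□□□□□
□□□□□□
□□□□□□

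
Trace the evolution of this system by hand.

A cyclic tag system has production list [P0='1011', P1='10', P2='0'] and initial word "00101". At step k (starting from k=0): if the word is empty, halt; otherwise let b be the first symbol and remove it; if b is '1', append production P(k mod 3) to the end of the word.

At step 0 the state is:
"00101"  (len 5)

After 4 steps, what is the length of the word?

k=0  "00101"  (len 5)
k=1  "0101"  (len 4)
k=2  "101"  (len 3)
k=3  "010"  (len 3)
k=4  "10"  (len 2)

2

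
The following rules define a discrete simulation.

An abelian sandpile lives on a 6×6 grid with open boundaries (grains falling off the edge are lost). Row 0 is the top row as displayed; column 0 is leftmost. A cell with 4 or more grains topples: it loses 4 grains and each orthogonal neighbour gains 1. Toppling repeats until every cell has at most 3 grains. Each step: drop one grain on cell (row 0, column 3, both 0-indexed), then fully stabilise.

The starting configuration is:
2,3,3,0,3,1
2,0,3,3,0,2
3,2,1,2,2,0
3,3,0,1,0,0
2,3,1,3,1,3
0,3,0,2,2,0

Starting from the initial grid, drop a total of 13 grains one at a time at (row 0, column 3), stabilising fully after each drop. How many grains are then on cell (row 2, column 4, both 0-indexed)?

gen 0: 2,3,3,0,3,1
2,0,3,3,0,2
3,2,1,2,2,0
3,3,0,1,0,0
2,3,1,3,1,3
0,3,0,2,2,0
gen 1: 2,3,3,1,3,1
2,0,3,3,0,2
3,2,1,2,2,0
3,3,0,1,0,0
2,3,1,3,1,3
0,3,0,2,2,0
gen 2: 2,3,3,2,3,1
2,0,3,3,0,2
3,2,1,2,2,0
3,3,0,1,0,0
2,3,1,3,1,3
0,3,0,2,2,0
gen 3: 2,3,3,3,3,1
2,0,3,3,0,2
3,2,1,2,2,0
3,3,0,1,0,0
2,3,1,3,1,3
0,3,0,2,2,0
gen 4: 3,0,2,3,0,2
2,2,1,1,2,2
3,2,2,3,2,0
3,3,0,1,0,0
2,3,1,3,1,3
0,3,0,2,2,0
gen 5: 3,0,3,0,1,2
2,2,1,2,2,2
3,2,2,3,2,0
3,3,0,1,0,0
2,3,1,3,1,3
0,3,0,2,2,0
gen 6: 3,0,3,1,1,2
2,2,1,2,2,2
3,2,2,3,2,0
3,3,0,1,0,0
2,3,1,3,1,3
0,3,0,2,2,0
gen 7: 3,0,3,2,1,2
2,2,1,2,2,2
3,2,2,3,2,0
3,3,0,1,0,0
2,3,1,3,1,3
0,3,0,2,2,0
gen 8: 3,0,3,3,1,2
2,2,1,2,2,2
3,2,2,3,2,0
3,3,0,1,0,0
2,3,1,3,1,3
0,3,0,2,2,0
gen 9: 3,1,0,1,2,2
2,2,2,3,2,2
3,2,2,3,2,0
3,3,0,1,0,0
2,3,1,3,1,3
0,3,0,2,2,0
gen 10: 3,1,0,2,2,2
2,2,2,3,2,2
3,2,2,3,2,0
3,3,0,1,0,0
2,3,1,3,1,3
0,3,0,2,2,0
gen 11: 3,1,0,3,2,2
2,2,2,3,2,2
3,2,2,3,2,0
3,3,0,1,0,0
2,3,1,3,1,3
0,3,0,2,2,0
gen 12: 3,1,1,1,3,2
2,2,3,1,3,2
3,2,3,0,3,0
3,3,0,2,0,0
2,3,1,3,1,3
0,3,0,2,2,0
gen 13: 3,1,1,2,3,2
2,2,3,1,3,2
3,2,3,0,3,0
3,3,0,2,0,0
2,3,1,3,1,3
0,3,0,2,2,0

3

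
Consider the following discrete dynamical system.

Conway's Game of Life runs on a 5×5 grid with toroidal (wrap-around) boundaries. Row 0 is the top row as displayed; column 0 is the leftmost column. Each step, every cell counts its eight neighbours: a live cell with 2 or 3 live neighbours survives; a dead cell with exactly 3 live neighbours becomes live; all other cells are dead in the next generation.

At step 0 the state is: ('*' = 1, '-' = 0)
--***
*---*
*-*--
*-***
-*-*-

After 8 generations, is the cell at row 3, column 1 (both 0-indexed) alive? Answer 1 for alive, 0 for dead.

1

gen 0: --***
*---*
*-*--
*-***
-*-*-
gen 1: -**--
*-*--
--*--
*----
-*---
gen 2: *-*--
--**-
-----
-*---
***--
gen 3: *---*
-***-
--*--
***--
*-*--
gen 4: *---*
*****
*----
*-**-
--**-
gen 5: -----
--**-
-----
--**-
*-*--
gen 6: -***-
-----
-----
-***-
-***-
gen 7: -*-*-
--*--
--*--
-*-*-
*---*
gen 8: *****
-***-
-***-
*****
**-**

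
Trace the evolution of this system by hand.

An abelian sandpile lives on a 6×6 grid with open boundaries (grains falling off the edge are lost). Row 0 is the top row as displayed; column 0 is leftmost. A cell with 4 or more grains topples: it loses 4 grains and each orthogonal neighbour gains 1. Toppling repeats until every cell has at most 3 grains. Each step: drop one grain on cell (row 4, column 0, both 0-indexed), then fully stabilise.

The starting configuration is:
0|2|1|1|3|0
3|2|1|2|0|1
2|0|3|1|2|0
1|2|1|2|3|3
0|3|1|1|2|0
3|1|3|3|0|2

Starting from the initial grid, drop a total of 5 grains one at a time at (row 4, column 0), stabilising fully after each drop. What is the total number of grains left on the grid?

57

gen 0: 0|2|1|1|3|0
3|2|1|2|0|1
2|0|3|1|2|0
1|2|1|2|3|3
0|3|1|1|2|0
3|1|3|3|0|2
gen 1: 0|2|1|1|3|0
3|2|1|2|0|1
2|0|3|1|2|0
1|2|1|2|3|3
1|3|1|1|2|0
3|1|3|3|0|2
gen 2: 0|2|1|1|3|0
3|2|1|2|0|1
2|0|3|1|2|0
1|2|1|2|3|3
2|3|1|1|2|0
3|1|3|3|0|2
gen 3: 0|2|1|1|3|0
3|2|1|2|0|1
2|0|3|1|2|0
1|2|1|2|3|3
3|3|1|1|2|0
3|1|3|3|0|2
gen 4: 0|2|1|1|3|0
3|2|1|2|0|1
2|0|3|1|2|0
2|3|1|2|3|3
2|0|2|1|2|0
0|3|3|3|0|2
gen 5: 0|2|1|1|3|0
3|2|1|2|0|1
2|0|3|1|2|0
2|3|1|2|3|3
3|0|2|1|2|0
0|3|3|3|0|2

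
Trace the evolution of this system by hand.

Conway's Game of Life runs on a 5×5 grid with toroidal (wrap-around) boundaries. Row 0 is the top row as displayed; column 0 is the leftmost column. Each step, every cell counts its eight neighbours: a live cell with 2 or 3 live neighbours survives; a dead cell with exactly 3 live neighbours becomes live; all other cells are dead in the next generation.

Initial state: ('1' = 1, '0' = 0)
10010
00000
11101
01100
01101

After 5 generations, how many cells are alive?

t=0: 10010
00000
11101
01100
01101
t=1: 11111
00110
10110
00001
00001
t=2: 11000
00000
01100
10001
01100
t=3: 11100
10100
11000
10010
00101
t=4: 10101
00101
10100
10110
00101
t=5: 10101
00101
10100
10100
00100

10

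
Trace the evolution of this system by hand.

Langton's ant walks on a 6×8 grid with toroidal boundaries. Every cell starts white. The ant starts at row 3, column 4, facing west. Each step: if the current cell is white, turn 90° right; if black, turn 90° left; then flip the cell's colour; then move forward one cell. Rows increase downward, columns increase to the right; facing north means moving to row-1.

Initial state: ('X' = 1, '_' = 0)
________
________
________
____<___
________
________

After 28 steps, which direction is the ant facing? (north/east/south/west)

gen 0: ________
________
________
____<___
________
________
gen 1: ________
________
____^___
____X___
________
________
gen 2: ________
________
____X>__
____X___
________
________
gen 3: ________
________
____XX__
____Xv__
________
________
gen 4: ________
________
____XX__
____<X__
________
________
gen 5: ________
________
____XX__
_____X__
____v___
________
gen 6: ________
________
____XX__
_____X__
___<X___
________
gen 7: ________
________
____XX__
___^_X__
___XX___
________
gen 8: ________
________
____XX__
___X>X__
___XX___
________
gen 9: ________
________
____XX__
___XXX__
___Xv___
________
gen 10: ________
________
____XX__
___XXX__
___X_>__
________
gen 11: ________
________
____XX__
___XXX__
___X_X__
_____v__
gen 12: ________
________
____XX__
___XXX__
___X_X__
____<X__
gen 13: ________
________
____XX__
___XXX__
___X^X__
____XX__
gen 14: ________
________
____XX__
___XXX__
___XX>__
____XX__
gen 15: ________
________
____XX__
___XX^__
___XX___
____XX__
gen 16: ________
________
____XX__
___X<___
___XX___
____XX__
gen 17: ________
________
____XX__
___X____
___Xv___
____XX__
gen 18: ________
________
____XX__
___X____
___X_>__
____XX__
gen 19: ________
________
____XX__
___X____
___X_X__
____Xv__
gen 20: ________
________
____XX__
___X____
___X_X__
____X_>_
gen 21: ______v_
________
____XX__
___X____
___X_X__
____X_X_
gen 22: _____<X_
________
____XX__
___X____
___X_X__
____X_X_
gen 23: _____XX_
________
____XX__
___X____
___X_X__
____X^X_
gen 24: _____XX_
________
____XX__
___X____
___X_X__
____XX>_
gen 25: _____XX_
________
____XX__
___X____
___X_X^_
____XX__
gen 26: _____XX_
________
____XX__
___X____
___X_XX>
____XX__
gen 27: _____XX_
________
____XX__
___X____
___X_XXX
____XX_v
gen 28: _____XX_
________
____XX__
___X____
___X_XXX
____XX<X

west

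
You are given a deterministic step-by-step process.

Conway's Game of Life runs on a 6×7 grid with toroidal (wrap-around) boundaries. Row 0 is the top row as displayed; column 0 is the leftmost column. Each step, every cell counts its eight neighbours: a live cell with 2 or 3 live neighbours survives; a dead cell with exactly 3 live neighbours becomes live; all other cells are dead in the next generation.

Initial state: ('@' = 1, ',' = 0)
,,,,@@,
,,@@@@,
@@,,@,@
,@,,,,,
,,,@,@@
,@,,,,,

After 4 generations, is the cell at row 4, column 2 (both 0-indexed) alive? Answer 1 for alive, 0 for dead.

k=0  ,,,,@@,
,,@@@@,
@@,,@,@
,@,,,,,
,,,@,@@
,@,,,,,
k=1  ,,@,,@,
@@@,,,,
@@,,@,@
,@@,@,,
@,@,,,,
,,,,,,@
k=2  @,@,,,@
,,@@,@,
,,,,,@@
,,@,,@@
@,@@,,,
,@,,,,@
k=3  @,@@,@@
@@@@@@,
,,@@,,,
@@@@@@,
@,@@,@,
,,,@,,@
k=4  ,,,,,,,
@,,,,@,
,,,,,,,
@,,,,@,
@,,,,@,
,,,,,,,

0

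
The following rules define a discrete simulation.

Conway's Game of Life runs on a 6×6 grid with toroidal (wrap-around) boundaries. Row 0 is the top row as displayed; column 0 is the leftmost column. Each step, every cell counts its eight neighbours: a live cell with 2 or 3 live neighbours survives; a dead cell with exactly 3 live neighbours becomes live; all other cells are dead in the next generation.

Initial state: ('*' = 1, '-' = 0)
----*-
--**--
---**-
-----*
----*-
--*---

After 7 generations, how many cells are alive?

gen 0: ----*-
--**--
---**-
-----*
----*-
--*---
gen 1: --*---
--*---
--***-
---*-*
------
---*--
gen 2: --**--
-**---
--*-*-
--**--
----*-
------
gen 3: -***--
-*----
------
--*-*-
---*--
---*--
gen 4: -*-*--
-*----
------
---*--
--***-
---**-
gen 5: ---**-
--*---
------
--***-
--*---
------
gen 6: ---*--
---*--
--*---
--**--
--*---
---*--
gen 7: --***-
--**--
--*---
-***--
--*---
--**--

12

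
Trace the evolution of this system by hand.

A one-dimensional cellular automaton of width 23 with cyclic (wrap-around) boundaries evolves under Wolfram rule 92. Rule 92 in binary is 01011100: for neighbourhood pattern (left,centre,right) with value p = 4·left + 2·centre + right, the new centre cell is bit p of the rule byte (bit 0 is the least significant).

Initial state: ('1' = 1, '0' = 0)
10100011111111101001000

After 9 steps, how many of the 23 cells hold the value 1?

12

step 0: 10100011111111101001000
step 1: 10110010000000101101100
step 2: 10111011000000101101110
step 3: 10101011100000101101010
step 4: 10101010110000101101010
step 5: 10101010111000101101010
step 6: 10101010101100101101010
step 7: 10101010101110101101010
step 8: 10101010101010101101010
step 9: 10101010101010101101010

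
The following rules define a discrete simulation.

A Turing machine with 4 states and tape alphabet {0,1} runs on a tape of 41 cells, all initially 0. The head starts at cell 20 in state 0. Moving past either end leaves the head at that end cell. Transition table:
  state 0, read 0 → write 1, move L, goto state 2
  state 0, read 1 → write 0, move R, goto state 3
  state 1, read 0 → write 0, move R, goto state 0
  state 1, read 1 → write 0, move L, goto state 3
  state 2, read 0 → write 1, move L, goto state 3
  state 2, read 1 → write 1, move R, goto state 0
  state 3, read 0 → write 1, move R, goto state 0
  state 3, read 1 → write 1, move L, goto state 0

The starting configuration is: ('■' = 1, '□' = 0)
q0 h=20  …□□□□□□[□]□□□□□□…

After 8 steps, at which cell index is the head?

20

0) q0 h=20  …□□□□□□[□]□□□□□□…
1) q2 h=19  …□□□□□□[□]■□□□□□…
2) q3 h=18  …□□□□□□[□]■■□□□□…
3) q0 h=19  …□□□□□■[■]■□□□□□…
4) q3 h=20  …□□□□■□[■]□□□□□□…
5) q0 h=19  …□□□□□■[□]■□□□□□…
6) q2 h=18  …□□□□□□[■]■■□□□□…
7) q0 h=19  …□□□□□■[■]■□□□□□…
8) q3 h=20  …□□□□■□[■]□□□□□□…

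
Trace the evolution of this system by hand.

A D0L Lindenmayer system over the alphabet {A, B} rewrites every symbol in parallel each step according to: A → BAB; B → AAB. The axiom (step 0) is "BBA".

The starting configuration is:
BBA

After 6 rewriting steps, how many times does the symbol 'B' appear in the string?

gen 0: BBA
gen 1: AABAABBAB
gen 2: BABBABAABBABBABAABAABBABAAB
gen 3: AABBABAABAABBABAABBABBABAABAABBABAABAABBABAABBABBABAABBABBABAABAABBABAABBABBABAAB
gen 4: BABBABAABAABBABAABBABBABAABBABBABAABAABBABAABBABBABAABAABB…BAABBABBABAABAABBABAABBABBABAABAABBABAABAABBABAABBABBABAAB  (len 243)
gen 5: AABBABAABAABBABAABBABBABAABBABBABAABAABBABAABBABBABAABAABB…BAABBABBABAABAABBABAABBABBABAABAABBABAABAABBABAABBABBABAAB  (len 729)
gen 6: BABBABAABAABBABAABBABBABAABBABBABAABAABBABAABBABBABAABAABB…BAABBABBABAABAABBABAABBABBABAABAABBABAABAABBABAABBABBABAAB  (len 2187)

1094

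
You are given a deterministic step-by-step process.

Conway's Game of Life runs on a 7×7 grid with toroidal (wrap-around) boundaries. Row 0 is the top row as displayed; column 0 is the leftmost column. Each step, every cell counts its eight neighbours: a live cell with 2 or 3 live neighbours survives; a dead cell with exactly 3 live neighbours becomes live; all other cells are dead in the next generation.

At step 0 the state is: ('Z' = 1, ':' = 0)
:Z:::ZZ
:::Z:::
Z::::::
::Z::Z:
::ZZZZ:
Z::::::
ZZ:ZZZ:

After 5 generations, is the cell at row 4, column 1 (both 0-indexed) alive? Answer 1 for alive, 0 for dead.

0

[0] :Z:::ZZ
:::Z:::
Z::::::
::Z::Z:
::ZZZZ:
Z::::::
ZZ:ZZZ:
[1] :Z:Z:ZZ
Z:::::Z
:::::::
:ZZ::ZZ
:ZZZZZZ
Z::::::
:ZZ:ZZ:
[2] :Z:Z:::
Z::::ZZ
:Z:::Z:
:Z::::Z
:::ZZ::
Z::::::
:ZZZZZ:
[3] :Z:Z:::
ZZZ:ZZZ
:Z:::Z:
Z:Z:ZZ:
Z::::::
:Z:::Z:
ZZ:ZZ::
[4] :::::::
:::ZZZZ
:::::::
Z:::ZZ:
Z:::ZZ:
:ZZ:Z:Z
ZZ:ZZ::
[5] Z:Z:::Z
::::ZZ:
:::Z:::
::::ZZ:
Z::::::
::Z:::Z
ZZ:ZZZ:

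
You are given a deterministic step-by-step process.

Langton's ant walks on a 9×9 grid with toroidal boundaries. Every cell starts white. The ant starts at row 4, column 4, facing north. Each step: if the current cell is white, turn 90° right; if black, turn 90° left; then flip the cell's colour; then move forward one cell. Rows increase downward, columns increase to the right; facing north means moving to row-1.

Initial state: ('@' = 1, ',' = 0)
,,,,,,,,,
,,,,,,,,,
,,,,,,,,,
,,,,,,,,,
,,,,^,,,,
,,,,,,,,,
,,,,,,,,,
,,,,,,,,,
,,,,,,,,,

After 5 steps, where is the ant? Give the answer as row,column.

0) ,,,,,,,,,
,,,,,,,,,
,,,,,,,,,
,,,,,,,,,
,,,,^,,,,
,,,,,,,,,
,,,,,,,,,
,,,,,,,,,
,,,,,,,,,
1) ,,,,,,,,,
,,,,,,,,,
,,,,,,,,,
,,,,,,,,,
,,,,@>,,,
,,,,,,,,,
,,,,,,,,,
,,,,,,,,,
,,,,,,,,,
2) ,,,,,,,,,
,,,,,,,,,
,,,,,,,,,
,,,,,,,,,
,,,,@@,,,
,,,,,v,,,
,,,,,,,,,
,,,,,,,,,
,,,,,,,,,
3) ,,,,,,,,,
,,,,,,,,,
,,,,,,,,,
,,,,,,,,,
,,,,@@,,,
,,,,<@,,,
,,,,,,,,,
,,,,,,,,,
,,,,,,,,,
4) ,,,,,,,,,
,,,,,,,,,
,,,,,,,,,
,,,,,,,,,
,,,,^@,,,
,,,,@@,,,
,,,,,,,,,
,,,,,,,,,
,,,,,,,,,
5) ,,,,,,,,,
,,,,,,,,,
,,,,,,,,,
,,,,,,,,,
,,,<,@,,,
,,,,@@,,,
,,,,,,,,,
,,,,,,,,,
,,,,,,,,,

4,3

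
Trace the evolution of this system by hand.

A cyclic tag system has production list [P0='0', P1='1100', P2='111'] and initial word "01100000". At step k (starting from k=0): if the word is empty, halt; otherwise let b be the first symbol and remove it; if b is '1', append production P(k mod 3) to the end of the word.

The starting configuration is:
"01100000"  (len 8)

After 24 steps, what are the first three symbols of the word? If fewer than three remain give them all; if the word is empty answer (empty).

0) "01100000"  (len 8)
1) "1100000"  (len 7)
2) "1000001100"  (len 10)
3) "000001100111"  (len 12)
4) "00001100111"  (len 11)
5) "0001100111"  (len 10)
6) "001100111"  (len 9)
7) "01100111"  (len 8)
8) "1100111"  (len 7)
9) "100111111"  (len 9)
10) "001111110"  (len 9)
11) "01111110"  (len 8)
12) "1111110"  (len 7)
13) "1111100"  (len 7)
14) "1111001100"  (len 10)
15) "111001100111"  (len 12)
16) "110011001110"  (len 12)
17) "100110011101100"  (len 15)
18) "00110011101100111"  (len 17)
19) "0110011101100111"  (len 16)
20) "110011101100111"  (len 15)
21) "10011101100111111"  (len 17)
22) "00111011001111110"  (len 17)
23) "0111011001111110"  (len 16)
24) "111011001111110"  (len 15)

111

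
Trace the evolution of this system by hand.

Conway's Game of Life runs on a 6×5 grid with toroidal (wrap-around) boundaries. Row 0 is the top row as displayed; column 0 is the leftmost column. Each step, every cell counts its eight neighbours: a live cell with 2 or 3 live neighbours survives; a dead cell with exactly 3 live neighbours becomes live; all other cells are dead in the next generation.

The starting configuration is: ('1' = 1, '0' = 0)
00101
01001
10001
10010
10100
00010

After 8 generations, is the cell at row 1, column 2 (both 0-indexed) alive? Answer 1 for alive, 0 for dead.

[0] 00101
01001
10001
10010
10100
00010
[1] 10101
01001
01010
10010
01110
01111
[2] 00000
01001
01010
10010
00000
00000
[3] 00000
10100
01010
00101
00000
00000
[4] 00000
01100
11011
00110
00000
00000
[5] 00000
01111
10001
11110
00000
00000
[6] 00110
01111
00000
11110
01100
00000
[7] 01001
01001
00000
10010
10010
01010
[8] 01011
00000
10001
00000
11010
01010

0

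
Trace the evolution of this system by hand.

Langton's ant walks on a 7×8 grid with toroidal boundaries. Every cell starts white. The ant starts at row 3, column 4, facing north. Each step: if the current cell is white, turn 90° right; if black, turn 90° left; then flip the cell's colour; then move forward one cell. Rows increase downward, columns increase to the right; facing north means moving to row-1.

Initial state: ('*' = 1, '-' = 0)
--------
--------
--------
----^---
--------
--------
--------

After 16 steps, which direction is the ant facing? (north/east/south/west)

north

[0] --------
--------
--------
----^---
--------
--------
--------
[1] --------
--------
--------
----*>--
--------
--------
--------
[2] --------
--------
--------
----**--
-----v--
--------
--------
[3] --------
--------
--------
----**--
----<*--
--------
--------
[4] --------
--------
--------
----^*--
----**--
--------
--------
[5] --------
--------
--------
---<-*--
----**--
--------
--------
[6] --------
--------
---^----
---*-*--
----**--
--------
--------
[7] --------
--------
---*>---
---*-*--
----**--
--------
--------
[8] --------
--------
---**---
---*v*--
----**--
--------
--------
[9] --------
--------
---**---
---<**--
----**--
--------
--------
[10] --------
--------
---**---
----**--
---v**--
--------
--------
[11] --------
--------
---**---
----**--
--<***--
--------
--------
[12] --------
--------
---**---
--^-**--
--****--
--------
--------
[13] --------
--------
---**---
--*>**--
--****--
--------
--------
[14] --------
--------
---**---
--****--
--*v**--
--------
--------
[15] --------
--------
---**---
--****--
--*->*--
--------
--------
[16] --------
--------
---**---
--**^*--
--*--*--
--------
--------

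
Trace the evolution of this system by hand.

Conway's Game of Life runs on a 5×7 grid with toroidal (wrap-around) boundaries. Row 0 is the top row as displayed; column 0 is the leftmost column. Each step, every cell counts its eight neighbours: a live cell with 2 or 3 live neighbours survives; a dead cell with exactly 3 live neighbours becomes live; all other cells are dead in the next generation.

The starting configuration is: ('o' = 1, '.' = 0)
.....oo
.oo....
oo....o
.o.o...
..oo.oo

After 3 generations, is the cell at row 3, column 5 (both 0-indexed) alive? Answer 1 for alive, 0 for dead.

0

step 0: .....oo
.oo....
oo....o
.o.o...
..oo.oo
step 1: oo.oooo
.oo..o.
.......
.o.ooo.
o.oo.oo
step 2: .......
.ooo.o.
.o.o.o.
oo.o.o.
.......
step 3: ..o....
.o.o...
...o.o.
oo....o
.......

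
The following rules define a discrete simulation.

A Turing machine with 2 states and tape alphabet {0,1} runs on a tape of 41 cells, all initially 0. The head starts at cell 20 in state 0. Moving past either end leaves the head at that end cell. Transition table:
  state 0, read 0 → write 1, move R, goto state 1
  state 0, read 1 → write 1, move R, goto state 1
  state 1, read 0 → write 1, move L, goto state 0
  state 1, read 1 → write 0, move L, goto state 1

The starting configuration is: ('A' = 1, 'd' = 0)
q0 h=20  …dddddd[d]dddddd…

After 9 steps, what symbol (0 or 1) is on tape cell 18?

0

0) q0 h=20  …dddddd[d]dddddd…
1) q1 h=21  …dddddA[d]dddddd…
2) q0 h=20  …dddddd[A]Addddd…
3) q1 h=21  …dddddA[A]dddddd…
4) q1 h=20  …dddddd[A]dddddd…
5) q1 h=19  …dddddd[d]dddddd…
6) q0 h=18  …dddddd[d]Addddd…
7) q1 h=19  …dddddA[A]dddddd…
8) q1 h=18  …dddddd[A]dddddd…
9) q1 h=17  …dddddd[d]dddddd…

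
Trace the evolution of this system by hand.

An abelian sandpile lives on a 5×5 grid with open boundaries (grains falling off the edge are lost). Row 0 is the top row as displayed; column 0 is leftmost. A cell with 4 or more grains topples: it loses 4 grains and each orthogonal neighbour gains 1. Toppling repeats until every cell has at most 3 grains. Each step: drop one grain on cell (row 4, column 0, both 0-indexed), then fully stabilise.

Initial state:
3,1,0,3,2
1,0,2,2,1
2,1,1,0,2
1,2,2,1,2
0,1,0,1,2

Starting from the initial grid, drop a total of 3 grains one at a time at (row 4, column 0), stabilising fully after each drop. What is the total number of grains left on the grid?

36

0) 3,1,0,3,2
1,0,2,2,1
2,1,1,0,2
1,2,2,1,2
0,1,0,1,2
1) 3,1,0,3,2
1,0,2,2,1
2,1,1,0,2
1,2,2,1,2
1,1,0,1,2
2) 3,1,0,3,2
1,0,2,2,1
2,1,1,0,2
1,2,2,1,2
2,1,0,1,2
3) 3,1,0,3,2
1,0,2,2,1
2,1,1,0,2
1,2,2,1,2
3,1,0,1,2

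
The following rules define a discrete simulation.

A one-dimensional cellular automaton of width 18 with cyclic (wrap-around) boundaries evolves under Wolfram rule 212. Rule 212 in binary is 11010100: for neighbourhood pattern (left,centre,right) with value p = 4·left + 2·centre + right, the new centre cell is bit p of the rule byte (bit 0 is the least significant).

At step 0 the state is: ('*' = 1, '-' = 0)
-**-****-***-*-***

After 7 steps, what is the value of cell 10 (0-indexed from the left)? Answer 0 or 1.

1

step 0: -**-****-***-*-***
step 1: --*--***--**-*--**
step 2: *-**--***--*-**--*
step 3: *--**--***-*--**--
step 4: **--**--**-**--**-
step 5: -**--**--*--**--*-
step 6: --**--**-**--**-**
step 7: *--**--*--**--*--*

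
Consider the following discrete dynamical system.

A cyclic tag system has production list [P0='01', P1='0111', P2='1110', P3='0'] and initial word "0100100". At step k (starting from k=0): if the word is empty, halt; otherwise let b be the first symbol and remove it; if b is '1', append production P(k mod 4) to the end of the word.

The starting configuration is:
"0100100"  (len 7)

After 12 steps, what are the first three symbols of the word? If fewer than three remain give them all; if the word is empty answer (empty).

step 0: "0100100"  (len 7)
step 1: "100100"  (len 6)
step 2: "001000111"  (len 9)
step 3: "01000111"  (len 8)
step 4: "1000111"  (len 7)
step 5: "00011101"  (len 8)
step 6: "0011101"  (len 7)
step 7: "011101"  (len 6)
step 8: "11101"  (len 5)
step 9: "110101"  (len 6)
step 10: "101010111"  (len 9)
step 11: "010101111110"  (len 12)
step 12: "10101111110"  (len 11)

101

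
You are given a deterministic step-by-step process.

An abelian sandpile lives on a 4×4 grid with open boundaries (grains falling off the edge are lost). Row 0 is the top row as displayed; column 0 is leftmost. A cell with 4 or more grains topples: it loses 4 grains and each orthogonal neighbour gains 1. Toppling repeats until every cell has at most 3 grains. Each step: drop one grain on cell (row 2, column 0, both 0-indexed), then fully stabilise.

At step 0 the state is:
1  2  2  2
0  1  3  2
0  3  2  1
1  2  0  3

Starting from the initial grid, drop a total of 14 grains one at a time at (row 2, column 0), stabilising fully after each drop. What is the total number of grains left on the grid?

31

0) 1  2  2  2
0  1  3  2
0  3  2  1
1  2  0  3
1) 1  2  2  2
0  1  3  2
1  3  2  1
1  2  0  3
2) 1  2  2  2
0  1  3  2
2  3  2  1
1  2  0  3
3) 1  2  2  2
0  1  3  2
3  3  2  1
1  2  0  3
4) 1  2  2  2
1  2  3  2
1  0  3  1
2  3  0  3
5) 1  2  2  2
1  2  3  2
2  0  3  1
2  3  0  3
6) 1  2  2  2
1  2  3  2
3  0  3  1
2  3  0  3
7) 1  2  2  2
2  2  3  2
0  1  3  1
3  3  0  3
8) 1  2  2  2
2  2  3  2
1  1  3  1
3  3  0  3
9) 1  2  2  2
2  2  3  2
2  1  3  1
3  3  0  3
10) 1  2  2  2
2  2  3  2
3  1  3  1
3  3  0  3
11) 1  2  2  2
3  2  3  2
1  3  3  1
1  0  1  3
12) 1  2  2  2
3  2  3  2
2  3  3  1
1  0  1  3
13) 1  2  2  2
3  2  3  2
3  3  3  1
1  0  1  3
14) 2  3  3  2
1  1  1  3
2  2  1  2
2  1  2  3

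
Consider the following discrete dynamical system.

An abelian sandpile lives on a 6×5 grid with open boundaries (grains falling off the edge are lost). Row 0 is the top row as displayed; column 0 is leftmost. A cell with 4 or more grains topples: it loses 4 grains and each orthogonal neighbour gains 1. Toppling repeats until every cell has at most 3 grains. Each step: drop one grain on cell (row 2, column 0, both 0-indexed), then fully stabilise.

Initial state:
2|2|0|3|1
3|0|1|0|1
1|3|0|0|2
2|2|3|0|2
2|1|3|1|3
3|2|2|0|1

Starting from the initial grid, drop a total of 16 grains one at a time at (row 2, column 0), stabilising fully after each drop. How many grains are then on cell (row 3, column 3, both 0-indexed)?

0) 2|2|0|3|1
3|0|1|0|1
1|3|0|0|2
2|2|3|0|2
2|1|3|1|3
3|2|2|0|1
1) 2|2|0|3|1
3|0|1|0|1
2|3|0|0|2
2|2|3|0|2
2|1|3|1|3
3|2|2|0|1
2) 2|2|0|3|1
3|0|1|0|1
3|3|0|0|2
2|2|3|0|2
2|1|3|1|3
3|2|2|0|1
3) 3|2|0|3|1
0|2|1|0|1
2|0|1|0|2
3|3|3|0|2
2|1|3|1|3
3|2|2|0|1
4) 3|2|0|3|1
0|2|1|0|1
3|0|1|0|2
3|3|3|0|2
2|1|3|1|3
3|2|2|0|1
5) 3|2|0|3|1
1|2|1|0|1
1|2|2|0|2
1|1|1|1|2
3|3|0|2|3
3|2|3|0|1
6) 3|2|0|3|1
1|2|1|0|1
2|2|2|0|2
1|1|1|1|2
3|3|0|2|3
3|2|3|0|1
7) 3|2|0|3|1
1|2|1|0|1
3|2|2|0|2
1|1|1|1|2
3|3|0|2|3
3|2|3|0|1
8) 3|2|0|3|1
2|2|1|0|1
0|3|2|0|2
2|1|1|1|2
3|3|0|2|3
3|2|3|0|1
9) 3|2|0|3|1
2|2|1|0|1
1|3|2|0|2
2|1|1|1|2
3|3|0|2|3
3|2|3|0|1
10) 3|2|0|3|1
2|2|1|0|1
2|3|2|0|2
2|1|1|1|2
3|3|0|2|3
3|2|3|0|1
11) 3|2|0|3|1
2|2|1|0|1
3|3|2|0|2
2|1|1|1|2
3|3|0|2|3
3|2|3|0|1
12) 3|2|0|3|1
3|3|1|0|1
1|0|3|0|2
3|2|1|1|2
3|3|0|2|3
3|2|3|0|1
13) 3|2|0|3|1
3|3|1|0|1
2|0|3|0|2
3|2|1|1|2
3|3|0|2|3
3|2|3|0|1
14) 3|2|0|3|1
3|3|1|0|1
3|0|3|0|2
3|2|1|1|2
3|3|0|2|3
3|2|3|0|1
15) 1|0|1|3|1
2|1|2|0|1
2|3|3|0|2
2|0|2|1|2
2|2|2|2|3
1|1|0|1|1
16) 1|0|1|3|1
2|1|2|0|1
3|3|3|0|2
2|0|2|1|2
2|2|2|2|3
1|1|0|1|1

1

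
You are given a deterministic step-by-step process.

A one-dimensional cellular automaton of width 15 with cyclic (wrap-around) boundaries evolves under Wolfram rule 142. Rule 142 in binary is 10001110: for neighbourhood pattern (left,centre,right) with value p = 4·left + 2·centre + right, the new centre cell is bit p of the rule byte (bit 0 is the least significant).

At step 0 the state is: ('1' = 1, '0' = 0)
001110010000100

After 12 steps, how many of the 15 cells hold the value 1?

7

gen 0: 001110010000100
gen 1: 011100110001100
gen 2: 111001100011000
gen 3: 110011000110001
gen 4: 100110001100011
gen 5: 001100011000111
gen 6: 011000110001110
gen 7: 110001100011100
gen 8: 100011000111001
gen 9: 000110001110011
gen 10: 001100011100110
gen 11: 011000111001100
gen 12: 110001110011000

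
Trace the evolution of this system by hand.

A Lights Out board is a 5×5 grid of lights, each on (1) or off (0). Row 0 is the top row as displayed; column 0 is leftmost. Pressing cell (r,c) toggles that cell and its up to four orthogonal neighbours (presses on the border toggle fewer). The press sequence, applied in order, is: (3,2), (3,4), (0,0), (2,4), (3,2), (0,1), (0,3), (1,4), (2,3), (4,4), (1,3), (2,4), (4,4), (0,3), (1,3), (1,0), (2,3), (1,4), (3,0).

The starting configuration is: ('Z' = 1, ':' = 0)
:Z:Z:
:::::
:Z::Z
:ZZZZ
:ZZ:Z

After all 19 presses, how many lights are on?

10

t=0: :Z:Z:
:::::
:Z::Z
:ZZZZ
:ZZ:Z
t=1: :Z:Z:
:::::
:ZZ:Z
::::Z
:Z::Z
t=2: :Z:Z:
:::::
:ZZ::
:::Z:
:Z:::
t=3: Z::Z:
Z::::
:ZZ::
:::Z:
:Z:::
t=4: Z::Z:
Z:::Z
:ZZZZ
:::ZZ
:Z:::
t=5: Z::Z:
Z:::Z
:Z:ZZ
:ZZ:Z
:ZZ::
t=6: :ZZZ:
ZZ::Z
:Z:ZZ
:ZZ:Z
:ZZ::
t=7: :Z::Z
ZZ:ZZ
:Z:ZZ
:ZZ:Z
:ZZ::
t=8: :Z:::
ZZ:::
:Z:Z:
:ZZ:Z
:ZZ::
t=9: :Z:::
ZZ:Z:
:ZZ:Z
:ZZZZ
:ZZ::
t=10: :Z:::
ZZ:Z:
:ZZ:Z
:ZZZ:
:ZZZZ
t=11: :Z:Z:
ZZZ:Z
:ZZZZ
:ZZZ:
:ZZZZ
t=12: :Z:Z:
ZZZ::
:ZZ::
:ZZZZ
:ZZZZ
t=13: :Z:Z:
ZZZ::
:ZZ::
:ZZZ:
:ZZ::
t=14: :ZZ:Z
ZZZZ:
:ZZ::
:ZZZ:
:ZZ::
t=15: :ZZZZ
ZZ::Z
:ZZZ:
:ZZZ:
:ZZ::
t=16: ZZZZZ
::::Z
ZZZZ:
:ZZZ:
:ZZ::
t=17: ZZZZZ
:::ZZ
ZZ::Z
:ZZ::
:ZZ::
t=18: ZZZZ:
:::::
ZZ:::
:ZZ::
:ZZ::
t=19: ZZZZ:
:::::
:Z:::
Z:Z::
ZZZ::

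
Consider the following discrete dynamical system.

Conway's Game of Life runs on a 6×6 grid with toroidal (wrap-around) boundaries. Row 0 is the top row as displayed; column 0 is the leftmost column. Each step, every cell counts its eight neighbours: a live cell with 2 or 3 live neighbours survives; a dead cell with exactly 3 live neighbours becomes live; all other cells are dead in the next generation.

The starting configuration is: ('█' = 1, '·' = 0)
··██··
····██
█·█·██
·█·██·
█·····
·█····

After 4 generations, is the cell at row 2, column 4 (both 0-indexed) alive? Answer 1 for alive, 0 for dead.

t=0: ··██··
····██
█·█·██
·█·██·
█·····
·█····
t=1: ··███·
███···
███···
·████·
███···
·██···
t=2: █·····
█····█
·····█
·····█
█·····
█·····
t=3: ██····
█····█
····██
█····█
█····█
██···█
t=4: ······
·█··█·
····█·
······
····█·
······

1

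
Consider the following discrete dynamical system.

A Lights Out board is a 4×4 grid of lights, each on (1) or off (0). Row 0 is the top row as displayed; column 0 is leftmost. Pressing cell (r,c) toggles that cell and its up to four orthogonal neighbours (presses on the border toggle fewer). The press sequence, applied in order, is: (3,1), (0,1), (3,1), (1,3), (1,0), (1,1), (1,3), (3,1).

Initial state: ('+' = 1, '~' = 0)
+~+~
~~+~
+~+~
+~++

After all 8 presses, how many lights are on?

k=0  +~+~
~~+~
+~+~
+~++
k=1  +~+~
~~+~
+++~
~+~+
k=2  ~+~~
~++~
+++~
~+~+
k=3  ~+~~
~++~
+~+~
+~++
k=4  ~+~+
~+~+
+~++
+~++
k=5  ++~+
+~~+
~~++
+~++
k=6  +~~+
~+++
~+++
+~++
k=7  +~~~
~+~~
~++~
+~++
k=8  +~~~
~+~~
~~+~
~+~+

5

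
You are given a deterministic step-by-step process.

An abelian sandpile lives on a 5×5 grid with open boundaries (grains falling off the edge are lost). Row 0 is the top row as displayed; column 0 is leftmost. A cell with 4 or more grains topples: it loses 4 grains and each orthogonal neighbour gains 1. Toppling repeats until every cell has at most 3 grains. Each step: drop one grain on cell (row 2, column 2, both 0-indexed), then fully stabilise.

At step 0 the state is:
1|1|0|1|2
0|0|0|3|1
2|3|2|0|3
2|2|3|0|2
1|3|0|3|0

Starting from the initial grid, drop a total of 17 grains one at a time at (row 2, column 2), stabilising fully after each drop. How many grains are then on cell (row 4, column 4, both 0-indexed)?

2

gen 0: 1|1|0|1|2
0|0|0|3|1
2|3|2|0|3
2|2|3|0|2
1|3|0|3|0
gen 1: 1|1|0|1|2
0|0|0|3|1
2|3|3|0|3
2|2|3|0|2
1|3|0|3|0
gen 2: 1|1|0|1|2
0|1|1|3|1
3|1|2|1|3
3|1|1|1|2
2|0|2|3|0
gen 3: 1|1|0|1|2
0|1|1|3|1
3|1|3|1|3
3|1|1|1|2
2|0|2|3|0
gen 4: 1|1|0|1|2
0|1|2|3|1
3|2|0|2|3
3|1|2|1|2
2|0|2|3|0
gen 5: 1|1|0|1|2
0|1|2|3|1
3|2|1|2|3
3|1|2|1|2
2|0|2|3|0
gen 6: 1|1|0|1|2
0|1|2|3|1
3|2|2|2|3
3|1|2|1|2
2|0|2|3|0
gen 7: 1|1|0|1|2
0|1|2|3|1
3|2|3|2|3
3|1|2|1|2
2|0|2|3|0
gen 8: 1|1|0|1|2
0|1|3|3|1
3|3|0|3|3
3|1|3|1|2
2|0|2|3|0
gen 9: 1|1|0|1|2
0|1|3|3|1
3|3|1|3|3
3|1|3|1|2
2|0|2|3|0
gen 10: 1|1|0|1|2
0|1|3|3|1
3|3|2|3|3
3|1|3|1|2
2|0|2|3|0
gen 11: 1|1|0|1|2
0|1|3|3|1
3|3|3|3|3
3|1|3|1|2
2|0|2|3|0
gen 12: 1|1|1|2|2
1|3|2|1|3
1|3|0|3|0
1|0|2|3|3
3|1|3|3|0
gen 13: 1|1|1|2|2
1|3|2|1|3
1|3|1|3|0
1|0|2|3|3
3|1|3|3|0
gen 14: 1|1|1|2|2
1|3|2|1|3
1|3|2|3|0
1|0|2|3|3
3|1|3|3|0
gen 15: 1|1|1|2|2
1|3|2|1|3
1|3|3|3|0
1|0|2|3|3
3|1|3|3|0
gen 16: 1|2|2|2|2
2|1|1|3|3
2|2|0|2|2
1|2|2|3|0
3|2|1|1|2
gen 17: 1|2|2|2|2
2|1|1|3|3
2|2|1|2|2
1|2|2|3|0
3|2|1|1|2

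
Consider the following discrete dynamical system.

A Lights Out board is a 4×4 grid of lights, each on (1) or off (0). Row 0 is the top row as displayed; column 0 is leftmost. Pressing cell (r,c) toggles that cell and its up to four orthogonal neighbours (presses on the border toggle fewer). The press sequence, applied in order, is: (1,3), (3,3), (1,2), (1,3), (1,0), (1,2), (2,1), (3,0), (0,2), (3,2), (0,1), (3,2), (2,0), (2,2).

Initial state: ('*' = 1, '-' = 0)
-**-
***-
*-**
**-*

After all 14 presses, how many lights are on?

gen 0: -**-
***-
*-**
**-*
gen 1: -***
**-*
*-*-
**-*
gen 2: -***
**-*
*-**
***-
gen 3: -*-*
*-*-
*--*
***-
gen 4: -*--
*--*
*---
***-
gen 5: **--
-*-*
----
***-
gen 6: ***-
--*-
--*-
***-
gen 7: ***-
-**-
**--
*-*-
gen 8: ***-
-**-
-*--
-**-
gen 9: *--*
-*--
-*--
-**-
gen 10: *--*
-*--
-**-
---*
gen 11: -***
----
-**-
---*
gen 12: -***
----
-*--
-**-
gen 13: -***
*---
*---
***-
gen 14: -***
*-*-
****
**--

11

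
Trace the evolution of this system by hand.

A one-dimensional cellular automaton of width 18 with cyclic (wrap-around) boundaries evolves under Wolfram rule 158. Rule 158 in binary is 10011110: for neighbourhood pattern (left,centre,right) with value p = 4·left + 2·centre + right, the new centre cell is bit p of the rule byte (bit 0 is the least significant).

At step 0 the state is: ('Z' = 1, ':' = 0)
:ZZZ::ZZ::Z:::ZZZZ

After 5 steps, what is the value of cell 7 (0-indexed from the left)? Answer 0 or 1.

1

k=0  :ZZZ::ZZ::Z:::ZZZZ
k=1  :ZZ:ZZZ:ZZZZ:ZZZZ:
k=2  ZZ::ZZ::ZZZ::ZZZ:Z
k=3  Z:ZZZ:ZZZZ:ZZZZ::Z
k=4  ::ZZ::ZZZ::ZZZ:ZZZ
k=5  ZZZ:ZZZZ:ZZZZ::ZZ: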